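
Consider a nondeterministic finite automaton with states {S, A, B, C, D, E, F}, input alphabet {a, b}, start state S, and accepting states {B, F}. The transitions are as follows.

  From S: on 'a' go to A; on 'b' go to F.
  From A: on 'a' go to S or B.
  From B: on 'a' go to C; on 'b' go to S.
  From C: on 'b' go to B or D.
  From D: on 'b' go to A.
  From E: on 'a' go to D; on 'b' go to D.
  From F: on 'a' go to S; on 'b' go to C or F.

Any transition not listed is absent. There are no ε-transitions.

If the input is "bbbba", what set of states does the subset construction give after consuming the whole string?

Start in {S}.
Read 'b': S→{F}; now {F}.
Read 'b': F→{C, F}; now {C, F}.
Read 'b': C→{B, D}, F→{C, F}; now {B, C, D, F}.
Read 'b': B→{S}, C→{B, D}, D→{A}, F→{C, F}; now {S, A, B, C, D, F}.
Read 'a': S→{A}, A→{S, B}, B→{C}, C→∅, D→∅, F→{S}; now {S, A, B, C}.

{S, A, B, C}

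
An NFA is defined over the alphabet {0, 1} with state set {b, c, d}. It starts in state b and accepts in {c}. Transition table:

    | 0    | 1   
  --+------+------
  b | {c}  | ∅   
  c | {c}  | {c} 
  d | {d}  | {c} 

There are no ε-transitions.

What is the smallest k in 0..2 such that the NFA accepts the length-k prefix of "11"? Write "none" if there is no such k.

none

Start in {b}.
Read '1': {b} → ∅.
The set is empty and remains empty for the remaining 1 symbol.
No reachable set along the way intersects F.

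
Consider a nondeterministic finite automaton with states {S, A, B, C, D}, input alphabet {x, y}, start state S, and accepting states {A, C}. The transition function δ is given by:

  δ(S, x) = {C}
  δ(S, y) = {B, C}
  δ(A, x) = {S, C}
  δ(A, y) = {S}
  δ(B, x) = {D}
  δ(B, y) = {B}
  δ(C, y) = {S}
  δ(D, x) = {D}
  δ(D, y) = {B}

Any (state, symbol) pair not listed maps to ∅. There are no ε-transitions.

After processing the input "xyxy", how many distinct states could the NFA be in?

1

Start in {S}.
Read 'x': S→{C}; now {C}.
Read 'y': C→{S}; now {S}.
Read 'x': S→{C}; now {C}.
Read 'y': C→{S}; now {S}.
That set has 1 state.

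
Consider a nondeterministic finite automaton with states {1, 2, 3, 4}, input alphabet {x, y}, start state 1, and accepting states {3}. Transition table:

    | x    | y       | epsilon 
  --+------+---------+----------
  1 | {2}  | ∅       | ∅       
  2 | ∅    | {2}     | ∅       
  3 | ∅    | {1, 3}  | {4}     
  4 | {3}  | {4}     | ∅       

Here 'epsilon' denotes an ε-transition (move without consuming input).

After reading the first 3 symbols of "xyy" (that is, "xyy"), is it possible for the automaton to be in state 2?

Yes

Start in {1}.
Read 'x': 1→{2}; now {2}.
Read 'y': 2→{2}; now {2}.
Read 'y': 2→{2}; now {2}.
State 2 is in {2}.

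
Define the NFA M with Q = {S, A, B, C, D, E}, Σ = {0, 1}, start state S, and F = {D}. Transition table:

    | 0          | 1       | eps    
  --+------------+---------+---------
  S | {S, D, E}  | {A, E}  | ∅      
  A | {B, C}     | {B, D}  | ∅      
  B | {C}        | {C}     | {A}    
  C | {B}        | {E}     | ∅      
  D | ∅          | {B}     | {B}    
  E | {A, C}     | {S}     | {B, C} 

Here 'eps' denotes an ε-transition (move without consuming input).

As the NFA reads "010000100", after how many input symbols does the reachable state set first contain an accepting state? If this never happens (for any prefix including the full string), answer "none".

1

Start in {S}.
Read '0': {S} → {S, A, B, C, D, E}.
None of the earlier sets intersect F, but {S, A, B, C, D, E} does.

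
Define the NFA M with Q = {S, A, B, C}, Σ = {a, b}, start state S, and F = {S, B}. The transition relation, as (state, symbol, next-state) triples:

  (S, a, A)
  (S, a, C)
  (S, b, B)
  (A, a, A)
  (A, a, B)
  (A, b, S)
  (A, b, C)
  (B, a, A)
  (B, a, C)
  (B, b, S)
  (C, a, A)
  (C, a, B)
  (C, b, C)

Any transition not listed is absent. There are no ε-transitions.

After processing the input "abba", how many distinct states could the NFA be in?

Start in {S}.
Read 'a': {S} → {A, C}.
Read 'b': {A, C} → {S, C}.
Read 'b': {S, C} → {B, C}.
Read 'a': {B, C} → {A, B, C}.
That set has 3 states.

3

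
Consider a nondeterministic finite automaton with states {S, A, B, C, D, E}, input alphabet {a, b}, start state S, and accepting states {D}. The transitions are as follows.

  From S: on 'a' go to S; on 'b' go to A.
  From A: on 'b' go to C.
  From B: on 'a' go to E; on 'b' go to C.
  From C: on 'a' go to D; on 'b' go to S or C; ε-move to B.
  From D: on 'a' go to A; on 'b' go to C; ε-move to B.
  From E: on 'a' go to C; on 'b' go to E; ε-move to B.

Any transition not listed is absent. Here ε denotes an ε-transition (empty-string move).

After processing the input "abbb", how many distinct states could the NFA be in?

3

Start in {S}.
Read 'a': S→{S}; now {S}.
Read 'b': S→{A}; now {A}.
Read 'b': A→{C}; union {C}; ε-closure = {B, C}.
Read 'b': B→{C}, C→{S, C}; union {S, C}; ε-closure = {S, B, C}.
That set has 3 states.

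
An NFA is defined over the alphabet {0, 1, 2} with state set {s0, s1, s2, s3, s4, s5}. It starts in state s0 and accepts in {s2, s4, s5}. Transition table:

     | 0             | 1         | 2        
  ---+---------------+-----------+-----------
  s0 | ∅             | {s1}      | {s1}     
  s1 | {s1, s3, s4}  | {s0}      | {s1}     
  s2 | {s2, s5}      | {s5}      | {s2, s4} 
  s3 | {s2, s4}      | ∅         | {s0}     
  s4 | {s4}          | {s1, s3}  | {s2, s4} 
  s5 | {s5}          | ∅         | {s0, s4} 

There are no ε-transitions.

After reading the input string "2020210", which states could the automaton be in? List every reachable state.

Start in {s0}.
Read '2': s0→{s1}; now {s1}.
Read '0': s1→{s1, s3, s4}; now {s1, s3, s4}.
Read '2': s1→{s1}, s3→{s0}, s4→{s2, s4}; now {s0, s1, s2, s4}.
Read '0': s0→∅, s1→{s1, s3, s4}, s2→{s2, s5}, s4→{s4}; now {s1, s2, s3, s4, s5}.
Read '2': s1→{s1}, s2→{s2, s4}, s3→{s0}, s4→{s2, s4}, s5→{s0, s4}; now {s0, s1, s2, s4}.
Read '1': s0→{s1}, s1→{s0}, s2→{s5}, s4→{s1, s3}; now {s0, s1, s3, s5}.
Read '0': s0→∅, s1→{s1, s3, s4}, s3→{s2, s4}, s5→{s5}; now {s1, s2, s3, s4, s5}.

{s1, s2, s3, s4, s5}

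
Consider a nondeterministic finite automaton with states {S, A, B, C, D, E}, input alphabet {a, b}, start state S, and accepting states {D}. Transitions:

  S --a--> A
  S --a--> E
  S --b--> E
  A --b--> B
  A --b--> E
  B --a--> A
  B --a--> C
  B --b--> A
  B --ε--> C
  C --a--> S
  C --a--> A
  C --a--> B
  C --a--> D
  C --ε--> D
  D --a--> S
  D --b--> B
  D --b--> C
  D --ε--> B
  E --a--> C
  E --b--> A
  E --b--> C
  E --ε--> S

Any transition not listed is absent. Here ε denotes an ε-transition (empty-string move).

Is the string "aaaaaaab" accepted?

Start in {S}.
Read 'a': S→{A, E}; union {A, E}; ε-closure = {S, A, E}.
Read 'a': S→{A, E}, A→∅, E→{C}; union {A, C, E}; ε-closure = {S, A, B, C, D, E}.
Read 'a': S→{A, E}, A→∅, B→{A, C}, C→{S, A, B, D}, D→{S}, E→{C}; now {S, A, B, C, D, E}.
Read 'a': S→{A, E}, A→∅, B→{A, C}, C→{S, A, B, D}, D→{S}, E→{C}; now {S, A, B, C, D, E}.
Read 'a': S→{A, E}, A→∅, B→{A, C}, C→{S, A, B, D}, D→{S}, E→{C}; now {S, A, B, C, D, E}.
Read 'a': S→{A, E}, A→∅, B→{A, C}, C→{S, A, B, D}, D→{S}, E→{C}; now {S, A, B, C, D, E}.
Read 'a': S→{A, E}, A→∅, B→{A, C}, C→{S, A, B, D}, D→{S}, E→{C}; now {S, A, B, C, D, E}.
Read 'b': S→{E}, A→{B, E}, B→{A}, C→∅, D→{B, C}, E→{A, C}; union {A, B, C, E}; ε-closure = {S, A, B, C, D, E}.
The final set {S, A, B, C, D, E} contains the accepting state D.

Yes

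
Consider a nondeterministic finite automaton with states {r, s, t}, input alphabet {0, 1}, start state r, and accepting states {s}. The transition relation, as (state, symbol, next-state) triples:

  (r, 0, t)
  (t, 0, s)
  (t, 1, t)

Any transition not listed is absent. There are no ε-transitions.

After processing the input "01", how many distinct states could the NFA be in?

Start in {r}.
Read '0': {r} → {t}.
Read '1': {t} → {t}.
That set has 1 state.

1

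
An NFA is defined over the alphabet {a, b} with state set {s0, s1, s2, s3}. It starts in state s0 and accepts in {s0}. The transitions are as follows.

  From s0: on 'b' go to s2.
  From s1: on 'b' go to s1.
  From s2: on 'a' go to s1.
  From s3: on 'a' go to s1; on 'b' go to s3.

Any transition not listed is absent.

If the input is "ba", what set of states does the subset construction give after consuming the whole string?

{s1}

Start in {s0}.
Read 'b': s0→{s2}; now {s2}.
Read 'a': s2→{s1}; now {s1}.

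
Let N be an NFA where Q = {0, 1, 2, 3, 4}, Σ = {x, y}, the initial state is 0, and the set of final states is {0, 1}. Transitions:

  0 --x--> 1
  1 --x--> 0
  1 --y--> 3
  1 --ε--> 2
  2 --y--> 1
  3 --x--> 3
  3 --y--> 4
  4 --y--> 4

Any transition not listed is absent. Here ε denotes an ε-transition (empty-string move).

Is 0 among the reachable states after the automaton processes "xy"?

No

Start in {0}.
Read 'x': {0} → {1, 2}.
Read 'y': {1, 2} → {1, 2, 3}.
State 0 is not in {1, 2, 3}.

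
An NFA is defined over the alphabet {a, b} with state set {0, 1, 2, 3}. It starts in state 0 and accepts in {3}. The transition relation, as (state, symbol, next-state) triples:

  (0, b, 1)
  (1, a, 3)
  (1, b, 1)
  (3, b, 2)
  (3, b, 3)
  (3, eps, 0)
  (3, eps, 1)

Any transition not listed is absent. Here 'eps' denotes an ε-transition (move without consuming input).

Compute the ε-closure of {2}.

{2}

Begin with {2}.
No ε-moves leave this set, so the closure equals the set itself.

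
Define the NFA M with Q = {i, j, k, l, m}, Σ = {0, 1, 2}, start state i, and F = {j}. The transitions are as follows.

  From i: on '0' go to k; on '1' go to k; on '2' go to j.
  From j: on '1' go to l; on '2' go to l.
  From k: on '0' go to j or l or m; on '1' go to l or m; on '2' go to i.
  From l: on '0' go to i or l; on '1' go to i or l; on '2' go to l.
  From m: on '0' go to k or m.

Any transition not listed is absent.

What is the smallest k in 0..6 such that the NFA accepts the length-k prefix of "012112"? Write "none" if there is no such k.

Start in {i}.
Read '0': i→{k}; now {k}.
Read '1': k→{l, m}; now {l, m}.
Read '2': l→{l}, m→∅; now {l}.
Read '1': l→{i, l}; now {i, l}.
Read '1': i→{k}, l→{i, l}; now {i, k, l}.
Read '2': i→{j}, k→{i}, l→{l}; now {i, j, l}.
None of the earlier sets intersect F, but {i, j, l} does.

6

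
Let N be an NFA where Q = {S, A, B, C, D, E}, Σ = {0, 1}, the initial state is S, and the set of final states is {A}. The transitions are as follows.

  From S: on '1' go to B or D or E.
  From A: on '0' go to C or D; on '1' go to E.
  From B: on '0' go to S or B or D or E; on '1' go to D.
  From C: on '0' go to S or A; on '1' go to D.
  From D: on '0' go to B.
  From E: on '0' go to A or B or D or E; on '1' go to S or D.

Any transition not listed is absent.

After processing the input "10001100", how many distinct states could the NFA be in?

Start in {S}.
Read '1': {S} → {B, D, E}.
Read '0': {B, D, E} → {S, A, B, D, E}.
Read '0': {S, A, B, D, E} → {S, A, B, C, D, E}.
Read '0': {S, A, B, C, D, E} → {S, A, B, C, D, E}.
Read '1': {S, A, B, C, D, E} → {S, B, D, E}.
Read '1': {S, B, D, E} → {S, B, D, E}.
Read '0': {S, B, D, E} → {S, A, B, D, E}.
Read '0': {S, A, B, D, E} → {S, A, B, C, D, E}.
That set has 6 states.

6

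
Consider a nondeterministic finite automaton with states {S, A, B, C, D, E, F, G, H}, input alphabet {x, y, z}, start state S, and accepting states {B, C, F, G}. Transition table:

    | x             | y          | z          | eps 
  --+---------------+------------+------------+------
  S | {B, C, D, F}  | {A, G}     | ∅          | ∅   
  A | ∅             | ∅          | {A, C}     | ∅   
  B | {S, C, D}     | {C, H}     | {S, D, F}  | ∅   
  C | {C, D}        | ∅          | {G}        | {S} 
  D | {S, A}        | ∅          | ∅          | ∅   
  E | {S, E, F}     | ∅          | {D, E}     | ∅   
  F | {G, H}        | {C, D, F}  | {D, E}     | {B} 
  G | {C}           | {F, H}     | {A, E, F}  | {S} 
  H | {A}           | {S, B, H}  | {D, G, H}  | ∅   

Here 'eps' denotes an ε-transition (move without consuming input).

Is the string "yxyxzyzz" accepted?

Yes

Start in {S}.
Read 'y': S→{A, G}; union {A, G}; ε-closure = {S, A, G}.
Read 'x': S→{B, C, D, F}, A→∅, G→{C}; union {B, C, D, F}; ε-closure = {S, B, C, D, F}.
Read 'y': S→{A, G}, B→{C, H}, C→∅, D→∅, F→{C, D, F}; union {A, C, D, F, G, H}; ε-closure = {S, A, B, C, D, F, G, H}.
Read 'x': S→{B, C, D, F}, A→∅, B→{S, C, D}, C→{C, D}, D→{S, A}, F→{G, H}, G→{C}, H→{A}; now {S, A, B, C, D, F, G, H}.
Read 'z': S→∅, A→{A, C}, B→{S, D, F}, C→{G}, D→∅, F→{D, E}, G→{A, E, F}, H→{D, G, H}; union {S, A, C, D, E, F, G, H}; ε-closure = {S, A, B, C, D, E, F, G, H}.
Read 'y': S→{A, G}, A→∅, B→{C, H}, C→∅, D→∅, E→∅, F→{C, D, F}, G→{F, H}, H→{S, B, H}; now {S, A, B, C, D, F, G, H}.
Read 'z': S→∅, A→{A, C}, B→{S, D, F}, C→{G}, D→∅, F→{D, E}, G→{A, E, F}, H→{D, G, H}; union {S, A, C, D, E, F, G, H}; ε-closure = {S, A, B, C, D, E, F, G, H}.
Read 'z': S→∅, A→{A, C}, B→{S, D, F}, C→{G}, D→∅, E→{D, E}, F→{D, E}, G→{A, E, F}, H→{D, G, H}; union {S, A, C, D, E, F, G, H}; ε-closure = {S, A, B, C, D, E, F, G, H}.
The final set {S, A, B, C, D, E, F, G, H} contains the accepting states B, C, F, G.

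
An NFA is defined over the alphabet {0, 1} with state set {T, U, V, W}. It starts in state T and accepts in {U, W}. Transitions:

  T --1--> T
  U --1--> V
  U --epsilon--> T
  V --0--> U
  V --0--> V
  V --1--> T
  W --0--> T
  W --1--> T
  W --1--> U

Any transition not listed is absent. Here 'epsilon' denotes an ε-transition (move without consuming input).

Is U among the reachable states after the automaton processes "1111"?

No

Start in {T}.
Read '1': {T} → {T}.
Read '1': {T} → {T}.
Read '1': {T} → {T}.
Read '1': {T} → {T}.
State U is not in {T}.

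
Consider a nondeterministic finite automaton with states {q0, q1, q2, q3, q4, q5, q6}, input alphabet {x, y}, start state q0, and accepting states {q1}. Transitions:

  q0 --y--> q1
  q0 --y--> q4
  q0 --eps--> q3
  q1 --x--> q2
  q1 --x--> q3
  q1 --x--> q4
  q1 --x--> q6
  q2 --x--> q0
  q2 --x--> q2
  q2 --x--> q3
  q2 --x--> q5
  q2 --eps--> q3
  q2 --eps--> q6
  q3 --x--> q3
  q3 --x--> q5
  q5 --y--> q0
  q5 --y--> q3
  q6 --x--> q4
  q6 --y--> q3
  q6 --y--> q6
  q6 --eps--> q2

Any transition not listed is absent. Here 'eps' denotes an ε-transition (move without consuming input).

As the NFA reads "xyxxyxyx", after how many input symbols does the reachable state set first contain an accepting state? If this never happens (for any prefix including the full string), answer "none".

none

Start: ε-closure({q0}) = {q0, q3}.
Read 'x': q0→∅, q3→{q3, q5}; now {q3, q5}.
Read 'y': q3→∅, q5→{q0, q3}; now {q0, q3}.
Read 'x': q0→∅, q3→{q3, q5}; now {q3, q5}.
Read 'x': q3→{q3, q5}, q5→∅; now {q3, q5}.
Read 'y': q3→∅, q5→{q0, q3}; now {q0, q3}.
Read 'x': q0→∅, q3→{q3, q5}; now {q3, q5}.
Read 'y': q3→∅, q5→{q0, q3}; now {q0, q3}.
Read 'x': q0→∅, q3→{q3, q5}; now {q3, q5}.
No reachable set along the way intersects F.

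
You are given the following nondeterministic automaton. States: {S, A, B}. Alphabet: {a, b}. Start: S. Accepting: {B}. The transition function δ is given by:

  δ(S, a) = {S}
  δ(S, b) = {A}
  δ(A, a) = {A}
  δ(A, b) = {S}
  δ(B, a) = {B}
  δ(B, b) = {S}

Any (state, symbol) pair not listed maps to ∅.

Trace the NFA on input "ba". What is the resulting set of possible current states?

{A}

Start in {S}.
Read 'b': {S} → {A}.
Read 'a': {A} → {A}.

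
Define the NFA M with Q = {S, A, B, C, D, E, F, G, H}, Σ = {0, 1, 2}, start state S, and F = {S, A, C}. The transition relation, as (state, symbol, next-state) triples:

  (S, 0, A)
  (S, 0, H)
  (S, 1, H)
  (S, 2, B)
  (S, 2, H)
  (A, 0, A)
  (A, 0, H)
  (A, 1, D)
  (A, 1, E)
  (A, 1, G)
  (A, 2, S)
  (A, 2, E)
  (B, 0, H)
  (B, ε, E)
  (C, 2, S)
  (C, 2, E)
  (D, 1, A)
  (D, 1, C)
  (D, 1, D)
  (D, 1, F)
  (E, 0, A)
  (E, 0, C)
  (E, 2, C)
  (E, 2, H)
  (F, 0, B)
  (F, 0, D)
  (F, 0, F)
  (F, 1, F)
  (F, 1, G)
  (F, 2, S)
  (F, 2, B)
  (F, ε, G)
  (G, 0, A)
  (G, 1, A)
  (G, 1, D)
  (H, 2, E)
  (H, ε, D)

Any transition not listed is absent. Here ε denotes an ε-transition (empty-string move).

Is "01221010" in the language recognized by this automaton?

Yes

Start in {S}.
Read '0': S→{A, H}; union {A, H}; ε-closure = {A, D, H}.
Read '1': A→{D, E, G}, D→{A, C, D, F}, H→∅; now {A, C, D, E, F, G}.
Read '2': A→{S, E}, C→{S, E}, D→∅, E→{C, H}, F→{S, B}, G→∅; union {S, B, C, E, H}; ε-closure = {S, B, C, D, E, H}.
Read '2': S→{B, H}, B→∅, C→{S, E}, D→∅, E→{C, H}, H→{E}; union {S, B, C, E, H}; ε-closure = {S, B, C, D, E, H}.
Read '1': S→{H}, B→∅, C→∅, D→{A, C, D, F}, E→∅, H→∅; union {A, C, D, F, H}; ε-closure = {A, C, D, F, G, H}.
Read '0': A→{A, H}, C→∅, D→∅, F→{B, D, F}, G→{A}, H→∅; union {A, B, D, F, H}; ε-closure = {A, B, D, E, F, G, H}.
Read '1': A→{D, E, G}, B→∅, D→{A, C, D, F}, E→∅, F→{F, G}, G→{A, D}, H→∅; now {A, C, D, E, F, G}.
Read '0': A→{A, H}, C→∅, D→∅, E→{A, C}, F→{B, D, F}, G→{A}; union {A, B, C, D, F, H}; ε-closure = {A, B, C, D, E, F, G, H}.
The final set {A, B, C, D, E, F, G, H} contains the accepting states A, C.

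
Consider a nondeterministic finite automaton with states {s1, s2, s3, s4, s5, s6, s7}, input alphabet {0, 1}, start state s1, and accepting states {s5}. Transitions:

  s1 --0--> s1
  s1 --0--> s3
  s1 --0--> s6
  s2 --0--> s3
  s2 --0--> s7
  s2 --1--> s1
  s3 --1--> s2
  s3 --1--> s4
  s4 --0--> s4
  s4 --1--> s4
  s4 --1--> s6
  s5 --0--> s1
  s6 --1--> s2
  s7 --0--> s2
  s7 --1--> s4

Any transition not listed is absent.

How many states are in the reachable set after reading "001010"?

Start in {s1}.
Read '0': s1→{s1, s3, s6}; now {s1, s3, s6}.
Read '0': s1→{s1, s3, s6}, s3→∅, s6→∅; now {s1, s3, s6}.
Read '1': s1→∅, s3→{s2, s4}, s6→{s2}; now {s2, s4}.
Read '0': s2→{s3, s7}, s4→{s4}; now {s3, s4, s7}.
Read '1': s3→{s2, s4}, s4→{s4, s6}, s7→{s4}; now {s2, s4, s6}.
Read '0': s2→{s3, s7}, s4→{s4}, s6→∅; now {s3, s4, s7}.
That set has 3 states.

3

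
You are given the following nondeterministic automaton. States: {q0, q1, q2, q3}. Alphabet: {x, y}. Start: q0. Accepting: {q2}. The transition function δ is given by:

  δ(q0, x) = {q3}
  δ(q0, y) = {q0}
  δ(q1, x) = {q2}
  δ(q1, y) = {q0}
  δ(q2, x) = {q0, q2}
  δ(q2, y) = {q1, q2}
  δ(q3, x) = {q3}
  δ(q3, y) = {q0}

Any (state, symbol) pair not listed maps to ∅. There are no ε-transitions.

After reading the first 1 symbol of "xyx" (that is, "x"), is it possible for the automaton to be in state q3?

Yes

Start in {q0}.
Read 'x': {q0} → {q3}.
State q3 is in {q3}.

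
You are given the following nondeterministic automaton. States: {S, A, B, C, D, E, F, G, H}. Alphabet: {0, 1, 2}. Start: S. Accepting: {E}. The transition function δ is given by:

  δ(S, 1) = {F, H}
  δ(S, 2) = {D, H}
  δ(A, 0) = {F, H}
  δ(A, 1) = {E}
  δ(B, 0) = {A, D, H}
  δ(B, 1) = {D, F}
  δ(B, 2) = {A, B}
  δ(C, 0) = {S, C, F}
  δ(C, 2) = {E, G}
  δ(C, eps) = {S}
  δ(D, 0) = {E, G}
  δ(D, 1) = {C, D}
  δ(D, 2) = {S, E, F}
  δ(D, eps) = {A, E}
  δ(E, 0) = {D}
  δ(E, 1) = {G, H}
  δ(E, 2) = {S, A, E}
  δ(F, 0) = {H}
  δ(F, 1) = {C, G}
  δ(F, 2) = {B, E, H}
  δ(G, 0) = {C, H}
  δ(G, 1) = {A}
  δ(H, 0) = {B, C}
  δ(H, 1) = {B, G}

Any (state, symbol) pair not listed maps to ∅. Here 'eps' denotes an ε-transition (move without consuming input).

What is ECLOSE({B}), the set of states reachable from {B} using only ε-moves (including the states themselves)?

Begin with {B}.
No ε-moves leave this set, so the closure equals the set itself.

{B}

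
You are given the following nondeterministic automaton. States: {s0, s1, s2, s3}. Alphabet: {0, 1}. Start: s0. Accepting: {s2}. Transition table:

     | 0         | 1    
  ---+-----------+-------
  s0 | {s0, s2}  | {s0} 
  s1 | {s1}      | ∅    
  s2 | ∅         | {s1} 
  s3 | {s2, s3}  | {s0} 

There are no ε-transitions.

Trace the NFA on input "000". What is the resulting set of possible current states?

{s0, s2}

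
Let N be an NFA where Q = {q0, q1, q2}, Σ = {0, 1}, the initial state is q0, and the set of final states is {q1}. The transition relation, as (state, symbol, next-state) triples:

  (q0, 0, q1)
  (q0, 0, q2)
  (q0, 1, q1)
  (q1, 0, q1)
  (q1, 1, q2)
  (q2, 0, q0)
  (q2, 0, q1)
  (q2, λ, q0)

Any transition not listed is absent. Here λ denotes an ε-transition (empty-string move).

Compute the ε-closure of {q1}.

{q1}

Begin with {q1}.
No ε-moves leave this set, so the closure equals the set itself.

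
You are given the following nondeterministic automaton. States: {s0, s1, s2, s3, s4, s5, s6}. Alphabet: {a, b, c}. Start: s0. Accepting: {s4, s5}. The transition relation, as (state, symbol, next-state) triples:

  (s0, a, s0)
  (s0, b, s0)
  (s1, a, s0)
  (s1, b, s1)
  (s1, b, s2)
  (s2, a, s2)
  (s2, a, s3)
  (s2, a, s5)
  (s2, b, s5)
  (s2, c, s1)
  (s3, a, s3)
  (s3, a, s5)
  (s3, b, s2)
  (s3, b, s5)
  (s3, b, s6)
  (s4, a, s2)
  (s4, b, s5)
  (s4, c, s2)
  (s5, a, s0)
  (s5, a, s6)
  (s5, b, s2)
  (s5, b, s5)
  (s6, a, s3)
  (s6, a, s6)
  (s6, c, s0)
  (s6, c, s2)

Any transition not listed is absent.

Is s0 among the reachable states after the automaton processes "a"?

Yes

Start in {s0}.
Read 'a': {s0} → {s0}.
State s0 is in {s0}.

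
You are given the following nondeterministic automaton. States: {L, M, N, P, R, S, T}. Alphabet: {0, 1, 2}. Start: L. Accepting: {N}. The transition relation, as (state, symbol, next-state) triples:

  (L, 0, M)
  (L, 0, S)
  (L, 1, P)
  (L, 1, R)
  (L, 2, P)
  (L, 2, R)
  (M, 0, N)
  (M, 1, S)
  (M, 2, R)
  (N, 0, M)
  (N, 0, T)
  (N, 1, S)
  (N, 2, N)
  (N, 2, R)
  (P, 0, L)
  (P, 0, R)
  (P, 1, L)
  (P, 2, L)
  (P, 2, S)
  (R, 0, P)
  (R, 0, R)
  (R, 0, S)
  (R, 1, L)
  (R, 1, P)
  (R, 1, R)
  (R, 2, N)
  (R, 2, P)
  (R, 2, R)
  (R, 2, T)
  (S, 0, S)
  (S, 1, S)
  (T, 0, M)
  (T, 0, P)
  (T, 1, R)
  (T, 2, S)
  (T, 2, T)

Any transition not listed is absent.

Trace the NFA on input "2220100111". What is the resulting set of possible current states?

{L, P, R, S}

Start in {L}.
Read '2': {L} → {P, R}.
Read '2': {P, R} → {L, N, P, R, S, T}.
Read '2': {L, N, P, R, S, T} → {L, N, P, R, S, T}.
Read '0': {L, N, P, R, S, T} → {L, M, P, R, S, T}.
Read '1': {L, M, P, R, S, T} → {L, P, R, S}.
Read '0': {L, P, R, S} → {L, M, P, R, S}.
Read '0': {L, M, P, R, S} → {L, M, N, P, R, S}.
Read '1': {L, M, N, P, R, S} → {L, P, R, S}.
Read '1': {L, P, R, S} → {L, P, R, S}.
Read '1': {L, P, R, S} → {L, P, R, S}.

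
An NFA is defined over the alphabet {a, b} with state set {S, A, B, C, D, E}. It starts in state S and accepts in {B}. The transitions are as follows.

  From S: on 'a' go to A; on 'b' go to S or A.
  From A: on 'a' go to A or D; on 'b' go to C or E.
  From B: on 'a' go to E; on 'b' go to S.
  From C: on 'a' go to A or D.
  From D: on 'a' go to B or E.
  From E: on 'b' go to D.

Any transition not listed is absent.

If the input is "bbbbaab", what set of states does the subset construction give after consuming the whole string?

{S, C, D, E}

Start in {S}.
Read 'b': S→{S, A}; now {S, A}.
Read 'b': S→{S, A}, A→{C, E}; now {S, A, C, E}.
Read 'b': S→{S, A}, A→{C, E}, C→∅, E→{D}; now {S, A, C, D, E}.
Read 'b': S→{S, A}, A→{C, E}, C→∅, D→∅, E→{D}; now {S, A, C, D, E}.
Read 'a': S→{A}, A→{A, D}, C→{A, D}, D→{B, E}, E→∅; now {A, B, D, E}.
Read 'a': A→{A, D}, B→{E}, D→{B, E}, E→∅; now {A, B, D, E}.
Read 'b': A→{C, E}, B→{S}, D→∅, E→{D}; now {S, C, D, E}.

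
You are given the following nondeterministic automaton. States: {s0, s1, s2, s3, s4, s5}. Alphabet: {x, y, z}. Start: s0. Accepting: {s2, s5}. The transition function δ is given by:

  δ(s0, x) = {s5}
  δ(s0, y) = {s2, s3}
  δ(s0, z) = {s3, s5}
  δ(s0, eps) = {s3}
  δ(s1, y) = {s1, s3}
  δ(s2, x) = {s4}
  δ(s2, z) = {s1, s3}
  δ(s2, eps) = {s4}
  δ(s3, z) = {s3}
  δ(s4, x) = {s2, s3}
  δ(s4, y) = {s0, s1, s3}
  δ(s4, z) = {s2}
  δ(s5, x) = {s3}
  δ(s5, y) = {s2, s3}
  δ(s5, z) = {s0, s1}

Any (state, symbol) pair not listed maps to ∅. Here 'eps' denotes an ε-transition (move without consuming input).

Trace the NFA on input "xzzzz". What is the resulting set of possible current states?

{s3, s5}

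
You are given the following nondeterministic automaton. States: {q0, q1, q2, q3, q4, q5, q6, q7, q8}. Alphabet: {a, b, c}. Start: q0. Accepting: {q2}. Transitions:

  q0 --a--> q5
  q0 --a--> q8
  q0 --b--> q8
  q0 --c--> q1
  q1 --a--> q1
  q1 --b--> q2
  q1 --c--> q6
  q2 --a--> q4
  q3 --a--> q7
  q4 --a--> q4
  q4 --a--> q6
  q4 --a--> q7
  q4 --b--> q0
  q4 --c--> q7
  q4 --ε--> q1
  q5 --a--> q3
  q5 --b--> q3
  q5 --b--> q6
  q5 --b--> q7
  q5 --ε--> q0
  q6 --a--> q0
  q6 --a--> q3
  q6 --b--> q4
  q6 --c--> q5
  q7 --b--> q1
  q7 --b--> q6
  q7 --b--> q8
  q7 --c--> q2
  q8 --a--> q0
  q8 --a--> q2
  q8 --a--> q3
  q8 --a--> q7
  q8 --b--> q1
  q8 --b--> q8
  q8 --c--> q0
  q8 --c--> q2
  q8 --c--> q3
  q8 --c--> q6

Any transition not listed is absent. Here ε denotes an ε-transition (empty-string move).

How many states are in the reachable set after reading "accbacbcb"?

6

Start in {q0}.
Read 'a': q0→{q5, q8}; union {q5, q8}; ε-closure = {q0, q5, q8}.
Read 'c': q0→{q1}, q5→∅, q8→{q0, q2, q3, q6}; now {q0, q1, q2, q3, q6}.
Read 'c': q0→{q1}, q1→{q6}, q2→∅, q3→∅, q6→{q5}; union {q1, q5, q6}; ε-closure = {q0, q1, q5, q6}.
Read 'b': q0→{q8}, q1→{q2}, q5→{q3, q6, q7}, q6→{q4}; union {q2, q3, q4, q6, q7, q8}; ε-closure = {q1, q2, q3, q4, q6, q7, q8}.
Read 'a': q1→{q1}, q2→{q4}, q3→{q7}, q4→{q4, q6, q7}, q6→{q0, q3}, q7→∅, q8→{q0, q2, q3, q7}; now {q0, q1, q2, q3, q4, q6, q7}.
Read 'c': q0→{q1}, q1→{q6}, q2→∅, q3→∅, q4→{q7}, q6→{q5}, q7→{q2}; union {q1, q2, q5, q6, q7}; ε-closure = {q0, q1, q2, q5, q6, q7}.
Read 'b': q0→{q8}, q1→{q2}, q2→∅, q5→{q3, q6, q7}, q6→{q4}, q7→{q1, q6, q8}; now {q1, q2, q3, q4, q6, q7, q8}.
Read 'c': q1→{q6}, q2→∅, q3→∅, q4→{q7}, q6→{q5}, q7→{q2}, q8→{q0, q2, q3, q6}; now {q0, q2, q3, q5, q6, q7}.
Read 'b': q0→{q8}, q2→∅, q3→∅, q5→{q3, q6, q7}, q6→{q4}, q7→{q1, q6, q8}; now {q1, q3, q4, q6, q7, q8}.
That set has 6 states.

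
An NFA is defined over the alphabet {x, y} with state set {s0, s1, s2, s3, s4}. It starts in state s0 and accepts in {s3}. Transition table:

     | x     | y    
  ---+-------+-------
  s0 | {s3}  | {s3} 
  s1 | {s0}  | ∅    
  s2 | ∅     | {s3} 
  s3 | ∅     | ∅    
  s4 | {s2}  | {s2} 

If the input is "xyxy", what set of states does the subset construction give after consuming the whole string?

∅

Start in {s0}.
Read 'x': {s0} → {s3}.
Read 'y': {s3} → ∅.
The set is empty and remains empty for the remaining 2 symbols.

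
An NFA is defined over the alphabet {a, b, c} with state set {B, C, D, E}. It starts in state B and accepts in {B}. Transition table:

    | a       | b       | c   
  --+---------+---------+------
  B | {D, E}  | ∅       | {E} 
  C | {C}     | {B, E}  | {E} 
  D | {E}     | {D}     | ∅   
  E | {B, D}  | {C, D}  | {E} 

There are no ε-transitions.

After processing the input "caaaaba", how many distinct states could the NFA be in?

Start in {B}.
Read 'c': B→{E}; now {E}.
Read 'a': E→{B, D}; now {B, D}.
Read 'a': B→{D, E}, D→{E}; now {D, E}.
Read 'a': D→{E}, E→{B, D}; now {B, D, E}.
Read 'a': B→{D, E}, D→{E}, E→{B, D}; now {B, D, E}.
Read 'b': B→∅, D→{D}, E→{C, D}; now {C, D}.
Read 'a': C→{C}, D→{E}; now {C, E}.
That set has 2 states.

2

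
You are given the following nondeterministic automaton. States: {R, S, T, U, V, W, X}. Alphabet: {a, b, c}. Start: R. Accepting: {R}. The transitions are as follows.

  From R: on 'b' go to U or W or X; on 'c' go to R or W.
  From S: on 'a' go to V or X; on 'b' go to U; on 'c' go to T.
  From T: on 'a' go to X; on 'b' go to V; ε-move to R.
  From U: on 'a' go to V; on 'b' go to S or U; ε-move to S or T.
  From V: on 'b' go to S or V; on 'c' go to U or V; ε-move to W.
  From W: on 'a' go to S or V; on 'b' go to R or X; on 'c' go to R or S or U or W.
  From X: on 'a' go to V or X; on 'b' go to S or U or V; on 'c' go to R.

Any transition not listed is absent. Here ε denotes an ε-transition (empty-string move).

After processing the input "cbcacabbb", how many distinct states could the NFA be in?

7

Start in {R}.
Read 'c': R→{R, W}; now {R, W}.
Read 'b': R→{U, W, X}, W→{R, X}; union {R, U, W, X}; ε-closure = {R, S, T, U, W, X}.
Read 'c': R→{R, W}, S→{T}, T→∅, U→∅, W→{R, S, U, W}, X→{R}; now {R, S, T, U, W}.
Read 'a': R→∅, S→{V, X}, T→{X}, U→{V}, W→{S, V}; union {S, V, X}; ε-closure = {S, V, W, X}.
Read 'c': S→{T}, V→{U, V}, W→{R, S, U, W}, X→{R}; now {R, S, T, U, V, W}.
Read 'a': R→∅, S→{V, X}, T→{X}, U→{V}, V→∅, W→{S, V}; union {S, V, X}; ε-closure = {S, V, W, X}.
Read 'b': S→{U}, V→{S, V}, W→{R, X}, X→{S, U, V}; union {R, S, U, V, X}; ε-closure = {R, S, T, U, V, W, X}.
Read 'b': R→{U, W, X}, S→{U}, T→{V}, U→{S, U}, V→{S, V}, W→{R, X}, X→{S, U, V}; union {R, S, U, V, W, X}; ε-closure = {R, S, T, U, V, W, X}.
Read 'b': R→{U, W, X}, S→{U}, T→{V}, U→{S, U}, V→{S, V}, W→{R, X}, X→{S, U, V}; union {R, S, U, V, W, X}; ε-closure = {R, S, T, U, V, W, X}.
That set has 7 states.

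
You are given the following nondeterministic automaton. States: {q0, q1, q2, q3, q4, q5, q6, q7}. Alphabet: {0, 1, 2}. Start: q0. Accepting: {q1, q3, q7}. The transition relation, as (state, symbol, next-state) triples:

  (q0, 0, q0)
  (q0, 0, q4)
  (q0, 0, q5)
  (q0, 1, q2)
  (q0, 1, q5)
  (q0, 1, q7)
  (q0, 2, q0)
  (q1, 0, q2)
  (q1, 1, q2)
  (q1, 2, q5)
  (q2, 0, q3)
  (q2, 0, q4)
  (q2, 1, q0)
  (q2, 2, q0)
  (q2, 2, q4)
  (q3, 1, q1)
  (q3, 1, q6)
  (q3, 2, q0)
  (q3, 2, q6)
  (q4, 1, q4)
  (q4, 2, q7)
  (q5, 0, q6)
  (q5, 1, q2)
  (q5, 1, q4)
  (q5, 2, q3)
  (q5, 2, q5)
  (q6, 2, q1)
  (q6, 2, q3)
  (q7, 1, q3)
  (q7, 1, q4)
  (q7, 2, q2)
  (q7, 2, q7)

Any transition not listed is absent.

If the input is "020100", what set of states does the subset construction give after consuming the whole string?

Start in {q0}.
Read '0': {q0} → {q0, q4, q5}.
Read '2': {q0, q4, q5} → {q0, q3, q5, q7}.
Read '0': {q0, q3, q5, q7} → {q0, q4, q5, q6}.
Read '1': {q0, q4, q5, q6} → {q2, q4, q5, q7}.
Read '0': {q2, q4, q5, q7} → {q3, q4, q6}.
Read '0': {q3, q4, q6} → ∅.

∅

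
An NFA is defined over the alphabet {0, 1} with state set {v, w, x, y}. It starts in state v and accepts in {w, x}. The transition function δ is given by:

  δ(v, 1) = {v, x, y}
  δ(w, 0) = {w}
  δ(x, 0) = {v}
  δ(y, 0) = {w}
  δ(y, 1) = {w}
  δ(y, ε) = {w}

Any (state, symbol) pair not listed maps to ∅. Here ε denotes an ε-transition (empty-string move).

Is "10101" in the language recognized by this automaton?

Start in {v}.
Read '1': v→{v, x, y}; union {v, x, y}; ε-closure = {v, w, x, y}.
Read '0': v→∅, w→{w}, x→{v}, y→{w}; now {v, w}.
Read '1': v→{v, x, y}, w→∅; union {v, x, y}; ε-closure = {v, w, x, y}.
Read '0': v→∅, w→{w}, x→{v}, y→{w}; now {v, w}.
Read '1': v→{v, x, y}, w→∅; union {v, x, y}; ε-closure = {v, w, x, y}.
The final set {v, w, x, y} contains the accepting states w, x.

Yes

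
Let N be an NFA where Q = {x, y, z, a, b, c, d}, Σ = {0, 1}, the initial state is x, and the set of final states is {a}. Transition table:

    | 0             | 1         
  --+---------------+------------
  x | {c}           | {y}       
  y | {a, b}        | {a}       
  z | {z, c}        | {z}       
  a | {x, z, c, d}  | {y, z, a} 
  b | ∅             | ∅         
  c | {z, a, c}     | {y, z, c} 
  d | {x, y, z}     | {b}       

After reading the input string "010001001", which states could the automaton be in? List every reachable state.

Start in {x}.
Read '0': x→{c}; now {c}.
Read '1': c→{y, z, c}; now {y, z, c}.
Read '0': y→{a, b}, z→{z, c}, c→{z, a, c}; now {z, a, b, c}.
Read '0': z→{z, c}, a→{x, z, c, d}, b→∅, c→{z, a, c}; now {x, z, a, c, d}.
Read '0': x→{c}, z→{z, c}, a→{x, z, c, d}, c→{z, a, c}, d→{x, y, z}; now {x, y, z, a, c, d}.
Read '1': x→{y}, y→{a}, z→{z}, a→{y, z, a}, c→{y, z, c}, d→{b}; now {y, z, a, b, c}.
Read '0': y→{a, b}, z→{z, c}, a→{x, z, c, d}, b→∅, c→{z, a, c}; now {x, z, a, b, c, d}.
Read '0': x→{c}, z→{z, c}, a→{x, z, c, d}, b→∅, c→{z, a, c}, d→{x, y, z}; now {x, y, z, a, c, d}.
Read '1': x→{y}, y→{a}, z→{z}, a→{y, z, a}, c→{y, z, c}, d→{b}; now {y, z, a, b, c}.

{y, z, a, b, c}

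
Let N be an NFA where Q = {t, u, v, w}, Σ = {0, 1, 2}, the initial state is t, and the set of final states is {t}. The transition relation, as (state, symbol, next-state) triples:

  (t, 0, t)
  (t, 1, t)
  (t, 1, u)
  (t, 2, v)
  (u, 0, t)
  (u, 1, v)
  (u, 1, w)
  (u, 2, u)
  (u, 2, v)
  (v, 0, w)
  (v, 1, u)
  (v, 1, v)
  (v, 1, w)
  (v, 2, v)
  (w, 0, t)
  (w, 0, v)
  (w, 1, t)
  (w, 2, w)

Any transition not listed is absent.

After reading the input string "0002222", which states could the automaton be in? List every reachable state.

{v}

Start in {t}.
Read '0': {t} → {t}.
Read '0': {t} → {t}.
Read '0': {t} → {t}.
Read '2': {t} → {v}.
Read '2': {v} → {v}.
Read '2': {v} → {v}.
Read '2': {v} → {v}.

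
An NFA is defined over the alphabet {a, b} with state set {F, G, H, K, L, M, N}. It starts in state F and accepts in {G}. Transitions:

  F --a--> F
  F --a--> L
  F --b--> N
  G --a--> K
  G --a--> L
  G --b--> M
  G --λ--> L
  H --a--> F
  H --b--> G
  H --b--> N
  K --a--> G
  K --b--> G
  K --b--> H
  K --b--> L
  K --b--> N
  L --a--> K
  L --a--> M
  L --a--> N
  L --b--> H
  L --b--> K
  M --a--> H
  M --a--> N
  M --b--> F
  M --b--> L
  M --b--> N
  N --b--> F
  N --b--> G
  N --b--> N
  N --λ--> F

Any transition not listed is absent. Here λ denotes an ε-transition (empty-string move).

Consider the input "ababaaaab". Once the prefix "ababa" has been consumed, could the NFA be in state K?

Start in {F}.
Read 'a': F→{F, L}; now {F, L}.
Read 'b': F→{N}, L→{H, K}; union {H, K, N}; ε-closure = {F, H, K, N}.
Read 'a': F→{F, L}, H→{F}, K→{G}, N→∅; now {F, G, L}.
Read 'b': F→{N}, G→{M}, L→{H, K}; union {H, K, M, N}; ε-closure = {F, H, K, M, N}.
Read 'a': F→{F, L}, H→{F}, K→{G}, M→{H, N}, N→∅; now {F, G, H, L, N}.
State K is not in {F, G, H, L, N}.

No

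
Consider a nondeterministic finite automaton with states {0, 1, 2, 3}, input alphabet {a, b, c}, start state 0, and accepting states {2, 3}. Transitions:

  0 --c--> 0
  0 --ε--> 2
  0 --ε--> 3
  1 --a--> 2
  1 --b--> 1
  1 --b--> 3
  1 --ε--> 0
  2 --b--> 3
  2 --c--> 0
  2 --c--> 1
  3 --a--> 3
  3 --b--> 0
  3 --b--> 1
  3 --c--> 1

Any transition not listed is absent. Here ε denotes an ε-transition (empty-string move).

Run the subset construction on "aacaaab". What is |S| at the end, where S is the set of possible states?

Start: ε-closure({0}) = {0, 2, 3}.
Read 'a': {0, 2, 3} → {3}.
Read 'a': {3} → {3}.
Read 'c': {3} → {0, 1, 2, 3}.
Read 'a': {0, 1, 2, 3} → {2, 3}.
Read 'a': {2, 3} → {3}.
Read 'a': {3} → {3}.
Read 'b': {3} → {0, 1, 2, 3}.
That set has 4 states.

4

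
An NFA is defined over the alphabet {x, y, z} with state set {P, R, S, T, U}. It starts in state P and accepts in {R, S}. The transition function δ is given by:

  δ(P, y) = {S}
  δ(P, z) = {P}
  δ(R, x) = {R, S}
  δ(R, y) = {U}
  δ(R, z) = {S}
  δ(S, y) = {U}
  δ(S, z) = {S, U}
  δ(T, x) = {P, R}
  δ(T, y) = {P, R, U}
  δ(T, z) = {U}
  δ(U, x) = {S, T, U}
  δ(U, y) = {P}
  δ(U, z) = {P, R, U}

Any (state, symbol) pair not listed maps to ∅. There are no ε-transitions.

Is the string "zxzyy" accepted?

Start in {P}.
Read 'z': P→{P}; now {P}.
Read 'x': P→∅; now ∅.
The set is empty and remains empty for the remaining 3 symbols.
The final set ∅ contains no accepting state.

No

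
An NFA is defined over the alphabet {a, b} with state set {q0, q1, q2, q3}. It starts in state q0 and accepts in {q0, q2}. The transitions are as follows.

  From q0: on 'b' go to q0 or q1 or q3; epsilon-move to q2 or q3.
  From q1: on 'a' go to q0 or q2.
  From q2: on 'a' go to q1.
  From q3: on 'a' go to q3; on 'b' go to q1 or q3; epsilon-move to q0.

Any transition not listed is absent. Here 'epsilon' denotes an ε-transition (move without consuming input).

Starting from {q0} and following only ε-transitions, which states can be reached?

{q0, q2, q3}

Begin with {q0}.
ε-move q0 → q2; add q2.
ε-move q0 → q3; add q3.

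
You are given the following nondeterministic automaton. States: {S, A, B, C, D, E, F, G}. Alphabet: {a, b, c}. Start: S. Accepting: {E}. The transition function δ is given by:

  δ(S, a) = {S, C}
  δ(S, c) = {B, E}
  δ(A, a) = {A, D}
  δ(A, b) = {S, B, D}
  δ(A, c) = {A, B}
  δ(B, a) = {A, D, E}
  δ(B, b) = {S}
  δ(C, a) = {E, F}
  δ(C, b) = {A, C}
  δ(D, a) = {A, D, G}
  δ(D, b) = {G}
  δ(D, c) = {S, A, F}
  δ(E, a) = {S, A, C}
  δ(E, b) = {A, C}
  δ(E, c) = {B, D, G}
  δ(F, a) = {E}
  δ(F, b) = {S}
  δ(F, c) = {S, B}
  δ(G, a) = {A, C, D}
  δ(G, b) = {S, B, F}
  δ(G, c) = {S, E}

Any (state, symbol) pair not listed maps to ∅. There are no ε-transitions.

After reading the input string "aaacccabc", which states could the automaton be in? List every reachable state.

{S, A, B, E, F}

Start in {S}.
Read 'a': {S} → {S, C}.
Read 'a': {S, C} → {S, C, E, F}.
Read 'a': {S, C, E, F} → {S, A, C, E, F}.
Read 'c': {S, A, C, E, F} → {S, A, B, D, E, G}.
Read 'c': {S, A, B, D, E, G} → {S, A, B, D, E, F, G}.
Read 'c': {S, A, B, D, E, F, G} → {S, A, B, D, E, F, G}.
Read 'a': {S, A, B, D, E, F, G} → {S, A, C, D, E, G}.
Read 'b': {S, A, C, D, E, G} → {S, A, B, C, D, F, G}.
Read 'c': {S, A, B, C, D, F, G} → {S, A, B, E, F}.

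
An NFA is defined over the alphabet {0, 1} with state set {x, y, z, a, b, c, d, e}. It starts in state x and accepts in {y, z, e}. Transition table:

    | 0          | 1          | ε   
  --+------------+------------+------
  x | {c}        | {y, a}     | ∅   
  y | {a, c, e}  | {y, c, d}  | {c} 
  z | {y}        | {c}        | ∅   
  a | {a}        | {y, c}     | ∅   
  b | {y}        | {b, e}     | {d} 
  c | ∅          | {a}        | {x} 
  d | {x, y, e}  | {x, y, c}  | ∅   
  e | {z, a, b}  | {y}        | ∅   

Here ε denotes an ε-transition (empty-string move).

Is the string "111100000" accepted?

Yes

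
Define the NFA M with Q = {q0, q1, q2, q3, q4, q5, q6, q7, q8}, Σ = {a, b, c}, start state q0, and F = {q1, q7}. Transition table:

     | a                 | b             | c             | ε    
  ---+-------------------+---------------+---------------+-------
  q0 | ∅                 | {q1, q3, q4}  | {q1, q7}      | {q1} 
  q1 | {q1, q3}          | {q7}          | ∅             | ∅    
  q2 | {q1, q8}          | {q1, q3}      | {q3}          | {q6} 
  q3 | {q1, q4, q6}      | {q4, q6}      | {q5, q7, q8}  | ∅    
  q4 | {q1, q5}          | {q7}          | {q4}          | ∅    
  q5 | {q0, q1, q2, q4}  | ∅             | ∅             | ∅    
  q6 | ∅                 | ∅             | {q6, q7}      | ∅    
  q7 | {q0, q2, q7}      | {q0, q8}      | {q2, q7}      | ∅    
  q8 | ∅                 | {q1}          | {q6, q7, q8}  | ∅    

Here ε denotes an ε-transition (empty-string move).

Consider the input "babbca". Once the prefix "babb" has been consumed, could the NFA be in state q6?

Start: ε-closure({q0}) = {q0, q1}.
Read 'b': q0→{q1, q3, q4}, q1→{q7}; now {q1, q3, q4, q7}.
Read 'a': q1→{q1, q3}, q3→{q1, q4, q6}, q4→{q1, q5}, q7→{q0, q2, q7}; now {q0, q1, q2, q3, q4, q5, q6, q7}.
Read 'b': q0→{q1, q3, q4}, q1→{q7}, q2→{q1, q3}, q3→{q4, q6}, q4→{q7}, q5→∅, q6→∅, q7→{q0, q8}; now {q0, q1, q3, q4, q6, q7, q8}.
Read 'b': q0→{q1, q3, q4}, q1→{q7}, q3→{q4, q6}, q4→{q7}, q6→∅, q7→{q0, q8}, q8→{q1}; now {q0, q1, q3, q4, q6, q7, q8}.
State q6 is in {q0, q1, q3, q4, q6, q7, q8}.

Yes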